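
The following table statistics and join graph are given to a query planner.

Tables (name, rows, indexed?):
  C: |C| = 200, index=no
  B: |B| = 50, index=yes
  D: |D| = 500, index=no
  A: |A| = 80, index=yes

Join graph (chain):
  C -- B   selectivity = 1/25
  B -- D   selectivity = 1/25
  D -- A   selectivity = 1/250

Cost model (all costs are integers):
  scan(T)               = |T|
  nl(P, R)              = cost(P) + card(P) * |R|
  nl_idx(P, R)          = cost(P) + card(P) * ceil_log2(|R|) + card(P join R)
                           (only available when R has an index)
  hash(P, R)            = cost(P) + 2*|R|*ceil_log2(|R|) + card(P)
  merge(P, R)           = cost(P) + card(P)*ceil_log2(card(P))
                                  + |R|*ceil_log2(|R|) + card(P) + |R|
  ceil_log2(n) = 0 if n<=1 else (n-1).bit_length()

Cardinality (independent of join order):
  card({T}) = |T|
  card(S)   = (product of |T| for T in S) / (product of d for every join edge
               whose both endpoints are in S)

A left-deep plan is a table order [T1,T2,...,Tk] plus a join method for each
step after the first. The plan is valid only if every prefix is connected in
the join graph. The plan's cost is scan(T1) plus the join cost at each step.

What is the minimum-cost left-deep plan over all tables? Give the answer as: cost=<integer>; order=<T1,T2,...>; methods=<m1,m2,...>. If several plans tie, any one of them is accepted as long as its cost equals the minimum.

cost=6400; order=D,A,B,C; methods=hash,hash,hash

Selinger DP (subsets sized 1..n):
  {C}: scan cost=200, card=200
  {B}: scan cost=50, card=50
  {D}: scan cost=500, card=500
  {A}: scan cost=80, card=80
  {BC}: card=400; try (B,hash)→1000, (B,nl_idx)→1800, (C,merge)→2200, (B,merge)→2350, (C,hash)→3300, (C,nl)→10050 …(+1); best=1000 via (B,hash)
  {BD}: card=1000; try (B,hash)→1600, (B,nl_idx)→4500, (D,merge)→5400, (B,merge)→5850, (D,hash)→9100, (D,nl)→25050 …(+1); best=1600 via (B,hash)
  {AD}: card=160; try (A,hash)→2120, (A,nl_idx)→4160, (D,merge)→5720, (A,merge)→6140, (D,hash)→9160, (D,nl)→40080 …(+1); best=2120 via (A,hash)
  {BCD}: card=8000; try (C,hash)→5800, (D,merge)→10000, (D,hash)→10400, (C,merge)→14400, (D,nl)→201000, (C,nl)→201600; best=5800 via (C,hash)
  {ABD}: card=320; try (B,hash)→2880, (B,nl_idx)→3400, (A,hash)→3720, (B,merge)→3910, (A,nl_idx)→8920, (B,nl)→10120 …(+2); best=2880 via (B,hash)
  {ABCD}: card=2560; try (C,hash)→6400, (C,merge)→7880, (A,hash)→14920, (A,nl_idx)→64360, (C,nl)→66880, (A,merge)→118440 …(+1); best=6400 via (C,hash)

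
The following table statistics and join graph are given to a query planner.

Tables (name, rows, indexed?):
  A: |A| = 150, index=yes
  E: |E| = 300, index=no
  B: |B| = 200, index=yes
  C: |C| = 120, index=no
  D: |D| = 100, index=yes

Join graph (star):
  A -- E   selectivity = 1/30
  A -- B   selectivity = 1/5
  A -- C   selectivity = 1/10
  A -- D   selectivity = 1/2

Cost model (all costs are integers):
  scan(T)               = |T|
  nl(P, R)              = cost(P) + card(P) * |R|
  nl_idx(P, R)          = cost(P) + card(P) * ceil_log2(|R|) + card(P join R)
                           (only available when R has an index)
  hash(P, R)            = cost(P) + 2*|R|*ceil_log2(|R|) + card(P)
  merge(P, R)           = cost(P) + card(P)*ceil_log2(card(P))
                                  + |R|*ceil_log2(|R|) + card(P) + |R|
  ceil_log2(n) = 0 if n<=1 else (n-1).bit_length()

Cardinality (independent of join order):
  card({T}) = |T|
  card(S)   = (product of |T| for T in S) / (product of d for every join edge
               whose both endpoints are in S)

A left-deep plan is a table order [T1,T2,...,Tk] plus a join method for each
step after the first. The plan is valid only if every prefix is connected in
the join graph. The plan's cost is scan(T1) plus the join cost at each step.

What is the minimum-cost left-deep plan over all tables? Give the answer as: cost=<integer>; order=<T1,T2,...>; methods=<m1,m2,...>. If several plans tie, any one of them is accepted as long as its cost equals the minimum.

Selinger DP (subsets sized 1..n):
  {A}: scan cost=150, card=150
  {E}: scan cost=300, card=300
  {B}: scan cost=200, card=200
  {C}: scan cost=120, card=120
  {D}: scan cost=100, card=100
  {AE}: card=1500; try (A,hash)→3000, (A,nl_idx)→4200, (E,merge)→4500, (A,merge)→4650, (E,hash)→5700, (E,nl)→45150 …(+1); best=3000 via (A,hash)
  {AB}: card=6000; try (A,hash)→2800, (B,merge)→3300, (A,merge)→3350, (B,hash)→3500, (B,nl_idx)→7350, (A,nl_idx)→7800 …(+2); best=2800 via (A,hash)
  {AC}: card=1800; try (C,hash)→1980, (A,merge)→2430, (C,merge)→2460, (A,hash)→2640, (A,nl_idx)→2880, (A,nl)→18120 …(+1); best=1980 via (C,hash)
  {AD}: card=7500; try (D,hash)→1700, (A,merge)→2250, (D,merge)→2300, (A,hash)→2600, (A,nl_idx)→8400, (D,nl_idx)→8700 …(+2); best=1700 via (D,hash)
  {ABE}: card=60000; try (B,hash)→7700, (E,hash)→14200, (B,merge)→22800, (B,nl_idx)→75000, (E,merge)→89800, (B,nl)→303000 …(+1); best=7700 via (B,hash)
  {ACE}: card=18000; try (C,hash)→6180, (E,hash)→9180, (C,merge)→21960, (E,merge)→26580, (C,nl)→183000, (E,nl)→541980; best=6180 via (C,hash)
  {ADE}: card=75000; try (D,hash)→5900, (E,hash)→14600, (D,merge)→21800, (D,nl_idx)→88500, (E,merge)→109700, (D,nl)→153000 …(+1); best=5900 via (D,hash)
  {ABC}: card=72000; try (B,hash)→6980, (C,hash)→10480, (B,merge)→25380, (C,merge)→87760, (B,nl_idx)→88380, (B,nl)→361980 …(+1); best=6980 via (B,hash)
  {ABD}: card=300000; try (D,hash)→10200, (B,hash)→12400, (D,merge)→87600, (B,merge)→108500, (D,nl_idx)→344800, (B,nl_idx)→361700 …(+2); best=10200 via (D,hash)
  {ACD}: card=90000; try (D,hash)→5180, (C,hash)→10880, (D,merge)→24380, (D,nl_idx)→104580, (C,merge)→107660, (D,nl)→181980 …(+1); best=5180 via (D,hash)
  {ABCE}: card=720000; try (B,hash)→27380, (C,hash)→69380, (E,hash)→84380, (B,merge)→295980, (B,nl_idx)→870180, (C,merge)→1028660 …(+4); best=27380 via (B,hash)
  {ABDE}: card=3000000; try (D,hash)→69100, (B,hash)→84100, (E,hash)→315600, (D,merge)→1028500, (B,merge)→1357700, (D,nl_idx)→3427700 …(+5); best=69100 via (D,hash)
  {ACDE}: card=900000; try (D,hash)→25580, (C,hash)→82580, (E,hash)→100580, (D,merge)→294980, (D,nl_idx)→1032180, (C,merge)→1356860 …(+4); best=25580 via (D,hash)
  {ABCD}: card=3600000; try (D,hash)→80380, (B,hash)→98380, (C,hash)→311880, (D,merge)→1303780, (B,merge)→1626980, (D,nl_idx)→4110980 …(+5); best=80380 via (D,hash)
  {ABCDE}: card=36000000; try (D,hash)→748780, (B,hash)→928780, (C,hash)→3070780, (E,hash)→3685780, (D,merge)→15148180, (B,merge)→18927380 …(+8); best=748780 via (D,hash)

cost=748780; order=E,A,C,B,D; methods=hash,hash,hash,hash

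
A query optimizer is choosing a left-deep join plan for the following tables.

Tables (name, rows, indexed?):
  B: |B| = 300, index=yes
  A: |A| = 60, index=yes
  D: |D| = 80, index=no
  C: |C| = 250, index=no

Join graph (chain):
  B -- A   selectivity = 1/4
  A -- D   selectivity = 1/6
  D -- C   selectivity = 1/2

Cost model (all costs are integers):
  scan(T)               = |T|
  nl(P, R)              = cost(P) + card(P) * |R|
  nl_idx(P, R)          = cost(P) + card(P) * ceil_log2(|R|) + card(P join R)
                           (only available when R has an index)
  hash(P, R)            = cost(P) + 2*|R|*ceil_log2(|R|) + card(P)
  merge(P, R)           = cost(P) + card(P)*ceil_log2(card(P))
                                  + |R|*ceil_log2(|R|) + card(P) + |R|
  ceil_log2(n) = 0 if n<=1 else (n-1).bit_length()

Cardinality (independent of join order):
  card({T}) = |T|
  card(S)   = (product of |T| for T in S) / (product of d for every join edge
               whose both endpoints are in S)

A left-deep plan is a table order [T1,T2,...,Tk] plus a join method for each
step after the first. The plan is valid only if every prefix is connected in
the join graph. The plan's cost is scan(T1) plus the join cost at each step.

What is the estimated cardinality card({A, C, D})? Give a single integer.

100000

Tables in S: A(60), C(250), D(80)
Edges inside S: A-D(d=6), D-C(d=2)
numerator = 60 * 250 * 80 = 1200000
denominator = 6 * 2 = 12
card(S) = 1200000 / 12 = 100000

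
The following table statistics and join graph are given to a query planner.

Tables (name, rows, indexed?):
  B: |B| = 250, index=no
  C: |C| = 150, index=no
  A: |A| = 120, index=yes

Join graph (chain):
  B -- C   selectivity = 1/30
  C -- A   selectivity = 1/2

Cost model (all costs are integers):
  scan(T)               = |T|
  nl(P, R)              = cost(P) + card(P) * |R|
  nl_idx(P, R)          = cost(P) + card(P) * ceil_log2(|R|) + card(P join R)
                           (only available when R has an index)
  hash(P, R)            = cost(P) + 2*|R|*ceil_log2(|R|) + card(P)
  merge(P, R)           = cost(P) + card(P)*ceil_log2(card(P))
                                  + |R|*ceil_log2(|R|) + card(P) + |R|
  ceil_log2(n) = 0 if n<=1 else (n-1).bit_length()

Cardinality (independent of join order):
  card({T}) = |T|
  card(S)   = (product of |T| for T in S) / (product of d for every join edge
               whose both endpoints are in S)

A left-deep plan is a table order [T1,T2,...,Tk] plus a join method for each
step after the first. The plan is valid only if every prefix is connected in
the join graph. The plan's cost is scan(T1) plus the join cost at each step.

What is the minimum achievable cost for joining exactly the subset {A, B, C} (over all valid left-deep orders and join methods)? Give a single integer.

5830

Selinger DP over subsets of {A,B,C}:
  {B}: scan cost=250, card=250
  {C}: scan cost=150, card=150
  {A}: scan cost=120, card=120
  {BC}: card=1250; try (C,hash)→2900, (B,merge)→3750, (C,merge)→3850, (B,hash)→4300, (B,nl)→37650, (C,nl)→37750; best=2900 via (C,hash)
  {AC}: card=9000; try (A,hash)→1980, (C,merge)→2430, (A,merge)→2460, (C,hash)→2640, (A,nl_idx)→10200, (C,nl)→18120 …(+1); best=1980 via (A,hash)
  {ABC}: card=75000; try (A,hash)→5830, (B,hash)→14980, (A,merge)→18860, (A,nl_idx)→86650, (B,merge)→139230, (A,nl)→152900 …(+1); best=5830 via (A,hash)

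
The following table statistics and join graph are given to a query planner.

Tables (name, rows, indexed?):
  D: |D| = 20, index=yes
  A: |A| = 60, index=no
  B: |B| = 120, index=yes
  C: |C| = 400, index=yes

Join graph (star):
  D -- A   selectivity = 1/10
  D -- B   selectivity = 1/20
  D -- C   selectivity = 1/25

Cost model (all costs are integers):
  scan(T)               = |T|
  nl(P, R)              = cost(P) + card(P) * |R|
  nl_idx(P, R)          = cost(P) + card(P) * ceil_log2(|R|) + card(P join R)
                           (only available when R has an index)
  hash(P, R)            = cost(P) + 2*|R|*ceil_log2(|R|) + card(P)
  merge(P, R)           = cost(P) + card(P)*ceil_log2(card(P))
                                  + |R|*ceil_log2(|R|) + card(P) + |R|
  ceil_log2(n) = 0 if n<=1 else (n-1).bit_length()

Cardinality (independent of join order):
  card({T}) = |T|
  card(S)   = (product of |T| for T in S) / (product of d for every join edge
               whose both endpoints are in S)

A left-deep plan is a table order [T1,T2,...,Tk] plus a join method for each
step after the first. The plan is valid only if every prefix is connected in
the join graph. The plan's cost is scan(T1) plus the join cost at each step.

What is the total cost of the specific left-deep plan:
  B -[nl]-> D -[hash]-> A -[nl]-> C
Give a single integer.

step 1: scan B: cost=120, card=120
step 2: join D via nl
    card(P join D) = 120*20/(20) = 120
    cost = 120 + 120*20 = 2520
step 3: join A via hash
    card(P join A) = 120*60/(10) = 720
    cost = 2520 + 2*60*6 + 120 = 3360
step 4: join C via nl
    card(P join C) = 720*400/(25) = 11520
    cost = 3360 + 720*400 = 291360

291360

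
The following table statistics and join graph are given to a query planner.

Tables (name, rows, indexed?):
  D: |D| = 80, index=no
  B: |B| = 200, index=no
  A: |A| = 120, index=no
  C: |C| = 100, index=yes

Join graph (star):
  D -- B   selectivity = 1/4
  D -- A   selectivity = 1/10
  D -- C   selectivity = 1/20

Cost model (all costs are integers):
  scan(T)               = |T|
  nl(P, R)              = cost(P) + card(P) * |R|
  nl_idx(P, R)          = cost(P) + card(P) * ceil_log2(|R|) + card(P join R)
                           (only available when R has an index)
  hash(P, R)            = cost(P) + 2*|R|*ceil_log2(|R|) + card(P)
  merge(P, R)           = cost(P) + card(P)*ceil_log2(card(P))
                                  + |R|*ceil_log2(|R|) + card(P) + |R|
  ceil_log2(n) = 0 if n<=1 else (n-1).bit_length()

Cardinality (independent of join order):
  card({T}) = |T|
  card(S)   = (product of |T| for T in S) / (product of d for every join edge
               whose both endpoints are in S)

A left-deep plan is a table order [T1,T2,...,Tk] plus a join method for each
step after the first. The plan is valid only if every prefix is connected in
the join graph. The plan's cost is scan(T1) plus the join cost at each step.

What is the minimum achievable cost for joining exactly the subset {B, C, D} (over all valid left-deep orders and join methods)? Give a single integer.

4640

Selinger DP over subsets of {B,C,D}:
  {D}: scan cost=80, card=80
  {B}: scan cost=200, card=200
  {C}: scan cost=100, card=100
  {BD}: card=4000; try (D,hash)→1520, (B,merge)→2520, (D,merge)→2640, (B,hash)→3360, (B,nl)→16080, (D,nl)→16200; best=1520 via (D,hash)
  {CD}: card=400; try (C,nl_idx)→1040, (D,hash)→1320, (C,merge)→1520, (D,merge)→1540, (C,hash)→1560, (C,nl)→8080 …(+1); best=1040 via (C,nl_idx)
  {BCD}: card=20000; try (B,hash)→4640, (B,merge)→6840, (C,hash)→6920, (C,nl_idx)→49520, (C,merge)→54320, (B,nl)→81040 …(+1); best=4640 via (B,hash)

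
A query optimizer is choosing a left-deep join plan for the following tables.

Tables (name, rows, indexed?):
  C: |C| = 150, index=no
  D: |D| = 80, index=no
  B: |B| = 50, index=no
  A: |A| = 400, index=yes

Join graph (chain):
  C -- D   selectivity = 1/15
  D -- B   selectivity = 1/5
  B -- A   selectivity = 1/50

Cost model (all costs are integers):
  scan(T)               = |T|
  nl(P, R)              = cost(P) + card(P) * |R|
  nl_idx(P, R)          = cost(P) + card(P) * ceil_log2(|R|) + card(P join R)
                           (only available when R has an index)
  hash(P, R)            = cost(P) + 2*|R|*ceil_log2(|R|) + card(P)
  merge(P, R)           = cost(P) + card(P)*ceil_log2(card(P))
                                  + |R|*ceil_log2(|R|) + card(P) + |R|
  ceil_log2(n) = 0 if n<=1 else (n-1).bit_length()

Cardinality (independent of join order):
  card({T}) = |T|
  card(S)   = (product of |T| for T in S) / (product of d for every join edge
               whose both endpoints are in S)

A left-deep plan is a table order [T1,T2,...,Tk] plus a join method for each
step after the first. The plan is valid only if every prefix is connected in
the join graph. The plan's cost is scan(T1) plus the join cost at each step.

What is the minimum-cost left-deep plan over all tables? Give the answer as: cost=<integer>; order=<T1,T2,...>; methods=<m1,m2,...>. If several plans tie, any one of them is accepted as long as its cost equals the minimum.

cost=11220; order=B,A,D,C; methods=nl_idx,hash,hash

Selinger DP (subsets sized 1..n):
  {C}: scan cost=150, card=150
  {D}: scan cost=80, card=80
  {B}: scan cost=50, card=50
  {A}: scan cost=400, card=400
  {CD}: card=800; try (D,hash)→1420, (C,merge)→2070, (D,merge)→2140, (C,hash)→2560, (C,nl)→12080, (D,nl)→12150; best=1420 via (D,hash)
  {BD}: card=800; try (B,hash)→760, (D,merge)→1040, (B,merge)→1070, (D,hash)→1220, (D,nl)→4050, (B,nl)→4080; best=760 via (B,hash)
  {AB}: card=400; try (A,nl_idx)→900, (B,hash)→1400, (A,merge)→4400, (B,merge)→4750, (A,hash)→7300, (A,nl)→20050 …(+1); best=900 via (A,nl_idx)
  {BCD}: card=8000; try (B,hash)→2820, (C,hash)→3960, (B,merge)→10570, (C,merge)→10910, (B,nl)→41420, (C,nl)→120760; best=2820 via (B,hash)
  {ABD}: card=6400; try (D,hash)→2420, (D,merge)→5540, (A,hash)→8760, (A,merge)→13560, (A,nl_idx)→14360, (D,nl)→32900 …(+1); best=2420 via (D,hash)
  {ABCD}: card=64000; try (C,hash)→11220, (A,hash)→18020, (C,merge)→93370, (A,merge)→118820, (A,nl_idx)→138820, (C,nl)→962420 …(+1); best=11220 via (C,hash)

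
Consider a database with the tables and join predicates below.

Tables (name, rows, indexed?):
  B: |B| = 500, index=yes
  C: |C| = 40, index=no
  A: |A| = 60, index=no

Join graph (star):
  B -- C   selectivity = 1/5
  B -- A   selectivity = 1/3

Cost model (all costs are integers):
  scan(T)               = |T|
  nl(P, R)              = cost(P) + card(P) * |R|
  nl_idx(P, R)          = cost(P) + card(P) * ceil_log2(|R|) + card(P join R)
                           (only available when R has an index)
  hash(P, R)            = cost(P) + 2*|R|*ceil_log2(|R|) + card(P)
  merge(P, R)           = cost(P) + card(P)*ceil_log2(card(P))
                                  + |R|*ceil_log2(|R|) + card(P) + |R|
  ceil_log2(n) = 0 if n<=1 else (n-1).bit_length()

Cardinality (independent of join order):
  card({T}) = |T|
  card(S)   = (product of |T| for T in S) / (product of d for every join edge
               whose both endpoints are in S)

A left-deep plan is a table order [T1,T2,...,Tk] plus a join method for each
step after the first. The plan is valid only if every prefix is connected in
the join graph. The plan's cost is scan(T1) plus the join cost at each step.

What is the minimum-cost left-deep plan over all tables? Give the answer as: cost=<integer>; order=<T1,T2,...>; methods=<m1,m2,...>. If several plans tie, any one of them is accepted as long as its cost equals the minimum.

Selinger DP (subsets sized 1..n):
  {B}: scan cost=500, card=500
  {C}: scan cost=40, card=40
  {A}: scan cost=60, card=60
  {BC}: card=4000; try (C,hash)→1480, (B,nl_idx)→4400, (B,merge)→5320, (C,merge)→5780, (B,hash)→9080, (B,nl)→20040 …(+1); best=1480 via (C,hash)
  {AB}: card=10000; try (A,hash)→1720, (B,merge)→5480, (A,merge)→5920, (B,hash)→9120, (B,nl_idx)→10600, (B,nl)→30060 …(+1); best=1720 via (A,hash)
  {ABC}: card=80000; try (A,hash)→6200, (C,hash)→12200, (A,merge)→53900, (C,merge)→152000, (A,nl)→241480, (C,nl)→401720; best=6200 via (A,hash)

cost=6200; order=B,C,A; methods=hash,hash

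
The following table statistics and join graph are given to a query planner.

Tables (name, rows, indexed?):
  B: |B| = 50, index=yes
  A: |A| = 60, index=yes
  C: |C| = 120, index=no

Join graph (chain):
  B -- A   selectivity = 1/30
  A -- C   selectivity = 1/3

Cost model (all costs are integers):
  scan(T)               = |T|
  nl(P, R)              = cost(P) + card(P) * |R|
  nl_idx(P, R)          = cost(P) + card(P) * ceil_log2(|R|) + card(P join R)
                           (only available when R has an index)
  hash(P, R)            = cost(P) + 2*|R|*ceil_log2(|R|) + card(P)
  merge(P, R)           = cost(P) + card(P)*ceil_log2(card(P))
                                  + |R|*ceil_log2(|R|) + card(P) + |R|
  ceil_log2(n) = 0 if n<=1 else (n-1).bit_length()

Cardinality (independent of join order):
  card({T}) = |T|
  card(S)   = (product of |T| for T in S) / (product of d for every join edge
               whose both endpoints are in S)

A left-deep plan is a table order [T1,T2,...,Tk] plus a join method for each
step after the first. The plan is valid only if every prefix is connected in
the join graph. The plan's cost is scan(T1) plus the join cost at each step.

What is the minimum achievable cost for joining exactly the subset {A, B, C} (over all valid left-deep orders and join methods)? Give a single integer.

2210

Selinger DP over subsets of {A,B,C}:
  {B}: scan cost=50, card=50
  {A}: scan cost=60, card=60
  {C}: scan cost=120, card=120
  {AB}: card=100; try (A,nl_idx)→450, (B,nl_idx)→520, (B,hash)→720, (A,hash)→820, (A,merge)→820, (B,merge)→830 …(+2); best=450 via (A,nl_idx)
  {AC}: card=2400; try (A,hash)→960, (C,merge)→1440, (A,merge)→1500, (C,hash)→1800, (A,nl_idx)→3240, (C,nl)→7260 …(+1); best=960 via (A,hash)
  {ABC}: card=4000; try (C,merge)→2210, (C,hash)→2230, (B,hash)→3960, (C,nl)→12450, (B,nl_idx)→19360, (B,merge)→32510 …(+1); best=2210 via (C,merge)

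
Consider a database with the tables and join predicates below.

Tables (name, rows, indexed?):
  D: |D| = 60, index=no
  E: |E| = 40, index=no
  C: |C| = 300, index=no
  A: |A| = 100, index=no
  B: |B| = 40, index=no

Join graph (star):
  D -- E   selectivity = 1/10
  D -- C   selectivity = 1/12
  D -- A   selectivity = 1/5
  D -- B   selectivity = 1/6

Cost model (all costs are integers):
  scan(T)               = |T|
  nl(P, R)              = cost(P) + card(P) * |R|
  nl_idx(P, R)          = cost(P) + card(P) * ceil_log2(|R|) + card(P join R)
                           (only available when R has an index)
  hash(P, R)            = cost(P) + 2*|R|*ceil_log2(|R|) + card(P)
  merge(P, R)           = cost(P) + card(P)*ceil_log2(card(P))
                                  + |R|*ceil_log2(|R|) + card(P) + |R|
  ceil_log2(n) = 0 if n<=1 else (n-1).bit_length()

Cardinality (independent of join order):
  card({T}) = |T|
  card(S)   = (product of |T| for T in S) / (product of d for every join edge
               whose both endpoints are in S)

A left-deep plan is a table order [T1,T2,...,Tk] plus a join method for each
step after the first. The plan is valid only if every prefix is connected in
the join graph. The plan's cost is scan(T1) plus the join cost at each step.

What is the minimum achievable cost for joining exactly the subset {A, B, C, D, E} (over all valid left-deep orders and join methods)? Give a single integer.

41720

Selinger DP over subsets of {A,B,C,D,E}:
  {D}: scan cost=60, card=60
  {E}: scan cost=40, card=40
  {C}: scan cost=300, card=300
  {A}: scan cost=100, card=100
  {B}: scan cost=40, card=40
  {DE}: card=240; try (E,hash)→600, (D,merge)→740, (E,merge)→760, (D,hash)→800, (D,nl)→2440, (E,nl)→2460; best=600 via (E,hash)
  {CD}: card=1500; try (D,hash)→1320, (C,merge)→3480, (D,merge)→3720, (C,hash)→5520, (C,nl)→18060, (D,nl)→18300; best=1320 via (D,hash)
  {AD}: card=1200; try (D,hash)→920, (A,merge)→1280, (D,merge)→1320, (A,hash)→1520, (A,nl)→6060, (D,nl)→6100; best=920 via (D,hash)
  {BD}: card=400; try (B,hash)→600, (D,merge)→740, (B,merge)→760, (D,hash)→800, (D,nl)→2440, (B,nl)→2460; best=600 via (B,hash)
  {CDE}: card=6000; try (E,hash)→3300, (C,merge)→5760, (C,hash)→6240, (E,merge)→19600, (E,nl)→61320, (C,nl)→72600; best=3300 via (E,hash)
  {ADE}: card=4800; try (A,hash)→2240, (E,hash)→2600, (A,merge)→3560, (E,merge)→15600, (A,nl)→24600, (E,nl)→48920; best=2240 via (A,hash)
  {BDE}: card=1600; try (B,hash)→1320, (E,hash)→1480, (B,merge)→3040, (E,merge)→4880, (B,nl)→10200, (E,nl)→16600; best=1320 via (B,hash)
  {ACD}: card=30000; try (A,hash)→4220, (C,hash)→7520, (C,merge)→18320, (A,merge)→20120, (A,nl)→151320, (C,nl)→360920; best=4220 via (A,hash)
  {BCD}: card=10000; try (B,hash)→3300, (C,hash)→6400, (C,merge)→7600, (B,merge)→19600, (B,nl)→61320, (C,nl)→120600; best=3300 via (B,hash)
  {ABD}: card=8000; try (A,hash)→2400, (B,hash)→2600, (A,merge)→5400, (B,merge)→15600, (A,nl)→40600, (B,nl)→48920; best=2400 via (A,hash)
  {ACDE}: card=120000; try (A,hash)→10700, (C,hash)→12440, (E,hash)→34700, (C,merge)→72440, (A,merge)→88100, (E,merge)→484500 …(+3); best=10700 via (A,hash)
  {BCDE}: card=40000; try (C,hash)→8320, (B,hash)→9780, (E,hash)→13780, (C,merge)→23520, (B,merge)→87580, (E,merge)→153580 …(+3); best=8320 via (C,hash)
  {ABDE}: card=32000; try (A,hash)→4320, (B,hash)→7520, (E,hash)→10880, (A,merge)→21320, (B,merge)→69720, (E,merge)→114680 …(+3); best=4320 via (A,hash)
  {ABCD}: card=200000; try (A,hash)→14700, (C,hash)→15800, (B,hash)→34700, (C,merge)→117400, (A,merge)→154100, (B,merge)→484500 …(+3); best=14700 via (A,hash)
  {ABCDE}: card=800000; try (C,hash)→41720, (A,hash)→49720, (B,hash)→131180, (E,hash)→215180, (C,merge)→519320, (A,merge)→689120 …(+6); best=41720 via (C,hash)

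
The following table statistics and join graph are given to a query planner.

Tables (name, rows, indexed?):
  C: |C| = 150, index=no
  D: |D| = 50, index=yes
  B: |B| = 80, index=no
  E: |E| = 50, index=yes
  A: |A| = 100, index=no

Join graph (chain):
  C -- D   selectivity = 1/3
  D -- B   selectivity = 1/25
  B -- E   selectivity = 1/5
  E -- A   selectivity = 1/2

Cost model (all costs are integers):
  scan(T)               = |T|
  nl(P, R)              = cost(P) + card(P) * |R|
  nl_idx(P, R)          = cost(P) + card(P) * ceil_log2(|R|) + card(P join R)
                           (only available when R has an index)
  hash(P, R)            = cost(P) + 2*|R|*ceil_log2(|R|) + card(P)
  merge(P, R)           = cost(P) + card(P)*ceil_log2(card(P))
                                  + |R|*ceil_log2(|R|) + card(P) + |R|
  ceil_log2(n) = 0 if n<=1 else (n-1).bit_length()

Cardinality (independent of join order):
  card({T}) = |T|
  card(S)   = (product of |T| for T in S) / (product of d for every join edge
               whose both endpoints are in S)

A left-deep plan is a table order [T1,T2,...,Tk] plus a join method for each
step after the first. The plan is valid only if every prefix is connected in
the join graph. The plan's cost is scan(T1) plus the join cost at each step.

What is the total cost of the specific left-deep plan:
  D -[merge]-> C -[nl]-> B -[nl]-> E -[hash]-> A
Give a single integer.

683150

step 1: scan D: cost=50, card=50
step 2: join C via merge
    card(P join C) = 50*150/(3) = 2500
    cost = 50 + 50*6 + 150*8 + 50 + 150 = 1750
step 3: join B via nl
    card(P join B) = 2500*80/(25) = 8000
    cost = 1750 + 2500*80 = 201750
step 4: join E via nl
    card(P join E) = 8000*50/(5) = 80000
    cost = 201750 + 8000*50 = 601750
step 5: join A via hash
    card(P join A) = 80000*100/(2) = 4000000
    cost = 601750 + 2*100*7 + 80000 = 683150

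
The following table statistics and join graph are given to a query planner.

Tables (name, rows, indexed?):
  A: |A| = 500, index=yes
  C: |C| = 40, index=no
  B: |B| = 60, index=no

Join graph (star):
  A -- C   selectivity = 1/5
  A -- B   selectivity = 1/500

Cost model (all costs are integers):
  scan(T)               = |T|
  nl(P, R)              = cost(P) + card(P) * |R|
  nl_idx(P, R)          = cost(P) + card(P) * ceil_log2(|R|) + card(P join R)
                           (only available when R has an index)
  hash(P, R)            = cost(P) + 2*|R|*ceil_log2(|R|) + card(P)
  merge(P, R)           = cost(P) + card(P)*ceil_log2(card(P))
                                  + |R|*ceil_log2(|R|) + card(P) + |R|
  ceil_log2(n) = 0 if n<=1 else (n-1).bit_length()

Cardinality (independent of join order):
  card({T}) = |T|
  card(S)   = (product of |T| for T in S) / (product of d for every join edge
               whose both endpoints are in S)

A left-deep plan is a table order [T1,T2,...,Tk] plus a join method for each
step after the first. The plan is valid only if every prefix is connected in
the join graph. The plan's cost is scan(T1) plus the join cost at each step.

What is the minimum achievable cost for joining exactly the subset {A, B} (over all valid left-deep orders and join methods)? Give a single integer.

660

Selinger DP over subsets of {A,B}:
  {A}: scan cost=500, card=500
  {B}: scan cost=60, card=60
  {AB}: card=60; try (A,nl_idx)→660, (B,hash)→1720, (A,merge)→5480, (B,merge)→5920, (A,hash)→9120, (A,nl)→30060 …(+1); best=660 via (A,nl_idx)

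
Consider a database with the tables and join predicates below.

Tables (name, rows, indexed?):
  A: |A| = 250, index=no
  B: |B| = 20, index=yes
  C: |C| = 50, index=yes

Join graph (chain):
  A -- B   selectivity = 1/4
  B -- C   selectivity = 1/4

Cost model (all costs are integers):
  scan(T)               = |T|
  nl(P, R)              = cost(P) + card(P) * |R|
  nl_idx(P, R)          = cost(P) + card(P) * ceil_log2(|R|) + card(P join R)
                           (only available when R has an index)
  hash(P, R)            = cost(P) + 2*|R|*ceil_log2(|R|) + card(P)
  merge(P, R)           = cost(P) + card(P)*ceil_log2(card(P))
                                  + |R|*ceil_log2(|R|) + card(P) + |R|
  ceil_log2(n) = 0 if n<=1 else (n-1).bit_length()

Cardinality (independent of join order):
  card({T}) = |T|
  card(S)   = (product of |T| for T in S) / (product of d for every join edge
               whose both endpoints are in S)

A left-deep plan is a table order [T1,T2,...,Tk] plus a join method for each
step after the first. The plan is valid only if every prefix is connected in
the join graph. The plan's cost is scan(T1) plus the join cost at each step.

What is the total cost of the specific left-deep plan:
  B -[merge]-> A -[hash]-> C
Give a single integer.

step 1: scan B: cost=20, card=20
step 2: join A via merge
    card(P join A) = 20*250/(4) = 1250
    cost = 20 + 20*5 + 250*8 + 20 + 250 = 2390
step 3: join C via hash
    card(P join C) = 1250*50/(4) = 15625
    cost = 2390 + 2*50*6 + 1250 = 4240

4240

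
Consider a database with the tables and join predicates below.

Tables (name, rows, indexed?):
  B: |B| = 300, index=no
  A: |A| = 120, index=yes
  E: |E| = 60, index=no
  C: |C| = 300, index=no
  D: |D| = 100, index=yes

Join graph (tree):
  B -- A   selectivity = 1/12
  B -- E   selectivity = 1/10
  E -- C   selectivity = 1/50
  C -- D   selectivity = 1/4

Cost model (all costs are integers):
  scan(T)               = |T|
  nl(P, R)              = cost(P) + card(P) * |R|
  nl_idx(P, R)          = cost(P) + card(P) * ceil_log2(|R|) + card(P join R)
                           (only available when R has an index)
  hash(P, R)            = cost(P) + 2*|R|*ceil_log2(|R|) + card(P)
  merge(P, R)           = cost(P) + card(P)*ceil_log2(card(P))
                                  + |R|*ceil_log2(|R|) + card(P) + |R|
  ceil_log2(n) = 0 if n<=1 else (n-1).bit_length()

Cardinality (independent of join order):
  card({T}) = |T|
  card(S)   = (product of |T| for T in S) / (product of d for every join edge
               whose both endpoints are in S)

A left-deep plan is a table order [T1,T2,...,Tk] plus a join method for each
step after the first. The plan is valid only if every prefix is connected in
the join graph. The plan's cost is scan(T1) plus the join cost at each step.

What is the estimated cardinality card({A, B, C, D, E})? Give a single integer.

2700000

Tables in S: A(120), B(300), C(300), D(100), E(60)
Edges inside S: B-A(d=12), B-E(d=10), E-C(d=50), C-D(d=4)
numerator = 120 * 300 * 300 * 100 * 60 = 64800000000
denominator = 12 * 10 * 50 * 4 = 24000
card(S) = 64800000000 / 24000 = 2700000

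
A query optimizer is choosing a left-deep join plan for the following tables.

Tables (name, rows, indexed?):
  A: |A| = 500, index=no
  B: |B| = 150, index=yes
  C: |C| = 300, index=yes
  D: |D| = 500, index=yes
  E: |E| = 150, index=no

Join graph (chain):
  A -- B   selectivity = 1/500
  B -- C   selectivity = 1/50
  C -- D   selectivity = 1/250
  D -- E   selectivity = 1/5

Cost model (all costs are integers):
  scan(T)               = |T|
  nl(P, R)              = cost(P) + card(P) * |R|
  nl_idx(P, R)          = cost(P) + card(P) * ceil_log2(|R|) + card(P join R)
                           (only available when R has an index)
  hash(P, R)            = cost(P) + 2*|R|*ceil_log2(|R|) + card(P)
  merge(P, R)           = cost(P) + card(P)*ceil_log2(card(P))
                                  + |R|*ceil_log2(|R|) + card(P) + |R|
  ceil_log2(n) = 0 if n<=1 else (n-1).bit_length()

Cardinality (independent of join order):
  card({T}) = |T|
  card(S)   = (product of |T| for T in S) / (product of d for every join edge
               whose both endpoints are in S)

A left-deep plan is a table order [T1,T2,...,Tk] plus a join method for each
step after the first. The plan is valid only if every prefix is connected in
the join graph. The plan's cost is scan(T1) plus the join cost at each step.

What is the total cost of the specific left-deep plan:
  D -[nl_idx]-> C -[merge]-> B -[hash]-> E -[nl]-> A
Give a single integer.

27017750

step 1: scan D: cost=500, card=500
step 2: join C via nl_idx
    card(P join C) = 500*300/(250) = 600
    cost = 500 + 500*9 + 600 = 5600
step 3: join B via merge
    card(P join B) = 600*150/(50) = 1800
    cost = 5600 + 600*10 + 150*8 + 600 + 150 = 13550
step 4: join E via hash
    card(P join E) = 1800*150/(5) = 54000
    cost = 13550 + 2*150*8 + 1800 = 17750
step 5: join A via nl
    card(P join A) = 54000*500/(500) = 54000
    cost = 17750 + 54000*500 = 27017750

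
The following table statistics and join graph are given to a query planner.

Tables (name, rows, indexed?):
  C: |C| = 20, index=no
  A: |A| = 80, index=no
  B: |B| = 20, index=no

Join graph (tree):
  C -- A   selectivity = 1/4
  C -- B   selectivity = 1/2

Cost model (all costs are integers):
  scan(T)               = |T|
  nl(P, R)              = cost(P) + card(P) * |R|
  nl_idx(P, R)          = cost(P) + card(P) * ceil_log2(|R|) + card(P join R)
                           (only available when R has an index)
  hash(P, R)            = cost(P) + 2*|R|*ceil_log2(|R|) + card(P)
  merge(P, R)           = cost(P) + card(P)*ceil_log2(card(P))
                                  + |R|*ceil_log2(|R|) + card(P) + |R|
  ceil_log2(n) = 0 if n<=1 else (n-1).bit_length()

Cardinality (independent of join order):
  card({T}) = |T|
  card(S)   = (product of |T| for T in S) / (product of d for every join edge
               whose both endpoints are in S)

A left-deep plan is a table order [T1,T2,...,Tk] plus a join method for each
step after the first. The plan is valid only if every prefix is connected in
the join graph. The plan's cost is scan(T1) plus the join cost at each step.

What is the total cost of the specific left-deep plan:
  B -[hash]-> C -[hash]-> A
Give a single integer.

step 1: scan B: cost=20, card=20
step 2: join C via hash
    card(P join C) = 20*20/(2) = 200
    cost = 20 + 2*20*5 + 20 = 240
step 3: join A via hash
    card(P join A) = 200*80/(4) = 4000
    cost = 240 + 2*80*7 + 200 = 1560

1560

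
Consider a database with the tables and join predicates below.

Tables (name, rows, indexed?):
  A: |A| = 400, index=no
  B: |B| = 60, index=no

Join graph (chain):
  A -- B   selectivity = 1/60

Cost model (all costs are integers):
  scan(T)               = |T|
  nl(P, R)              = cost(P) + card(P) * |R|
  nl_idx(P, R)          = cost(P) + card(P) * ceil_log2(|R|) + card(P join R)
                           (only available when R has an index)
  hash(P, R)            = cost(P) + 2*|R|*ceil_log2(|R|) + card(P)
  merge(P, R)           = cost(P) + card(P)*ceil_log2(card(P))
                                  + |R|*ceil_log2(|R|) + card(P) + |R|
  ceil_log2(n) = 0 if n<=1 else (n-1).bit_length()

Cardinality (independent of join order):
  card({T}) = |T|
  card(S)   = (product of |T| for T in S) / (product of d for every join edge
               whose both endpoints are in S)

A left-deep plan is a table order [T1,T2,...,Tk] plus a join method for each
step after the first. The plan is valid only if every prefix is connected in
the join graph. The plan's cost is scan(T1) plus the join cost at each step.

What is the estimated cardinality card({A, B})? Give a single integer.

400

Tables in S: A(400), B(60)
Edges inside S: A-B(d=60)
numerator = 400 * 60 = 24000
denominator = 60 = 60
card(S) = 24000 / 60 = 400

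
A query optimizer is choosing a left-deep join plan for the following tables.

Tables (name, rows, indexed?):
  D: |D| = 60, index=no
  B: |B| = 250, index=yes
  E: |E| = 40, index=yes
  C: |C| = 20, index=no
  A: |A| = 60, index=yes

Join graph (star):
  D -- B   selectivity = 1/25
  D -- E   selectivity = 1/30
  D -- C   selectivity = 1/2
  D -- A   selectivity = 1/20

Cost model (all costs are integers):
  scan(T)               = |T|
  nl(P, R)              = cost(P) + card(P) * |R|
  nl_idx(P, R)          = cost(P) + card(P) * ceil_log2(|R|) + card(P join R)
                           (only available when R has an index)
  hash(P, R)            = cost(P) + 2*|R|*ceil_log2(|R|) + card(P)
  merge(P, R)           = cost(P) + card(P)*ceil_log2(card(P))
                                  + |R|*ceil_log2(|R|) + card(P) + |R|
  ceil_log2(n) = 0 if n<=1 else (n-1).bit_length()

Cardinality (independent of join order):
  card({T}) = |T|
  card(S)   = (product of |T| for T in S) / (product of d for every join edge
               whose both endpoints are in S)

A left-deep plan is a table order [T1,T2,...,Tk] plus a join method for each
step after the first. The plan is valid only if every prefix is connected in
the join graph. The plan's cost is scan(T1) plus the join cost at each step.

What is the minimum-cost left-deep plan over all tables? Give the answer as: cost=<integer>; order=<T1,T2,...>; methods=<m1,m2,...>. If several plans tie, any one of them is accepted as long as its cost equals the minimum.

cost=6060; order=D,E,B,A,C; methods=nl_idx,nl_idx,hash,hash

Selinger DP (subsets sized 1..n):
  {D}: scan cost=60, card=60
  {B}: scan cost=250, card=250
  {E}: scan cost=40, card=40
  {C}: scan cost=20, card=20
  {A}: scan cost=60, card=60
  {BD}: card=600; try (B,nl_idx)→1140, (D,hash)→1220, (B,merge)→2730, (D,merge)→2920, (B,hash)→4120, (B,nl)→15060 …(+1); best=1140 via (B,nl_idx)
  {DE}: card=80; try (E,nl_idx)→500, (E,hash)→600, (D,merge)→740, (E,merge)→760, (D,hash)→800, (D,nl)→2440 …(+1); best=500 via (E,nl_idx)
  {CD}: card=600; try (C,hash)→320, (D,merge)→560, (C,merge)→600, (D,hash)→760, (D,nl)→1220, (C,nl)→1260; best=320 via (C,hash)
  {AD}: card=180; try (A,nl_idx)→600, (D,hash)→840, (A,hash)→840, (D,merge)→900, (A,merge)→900, (D,nl)→3660 …(+1); best=600 via (A,nl_idx)
  {BDE}: card=800; try (B,nl_idx)→1940, (E,hash)→2220, (B,merge)→3390, (B,hash)→4580, (E,nl_idx)→5540, (E,merge)→8020 …(+2); best=1940 via (B,nl_idx)
  {BCD}: card=6000; try (C,hash)→1940, (B,hash)→4920, (C,merge)→7860, (B,merge)→9170, (B,nl_idx)→11120, (C,nl)→13140 …(+1); best=1940 via (C,hash)
  {ABD}: card=1800; try (A,hash)→2460, (B,nl_idx)→3840, (B,merge)→4470, (B,hash)→4780, (A,nl_idx)→6540, (A,merge)→8160 …(+2); best=2460 via (A,hash)
  {CDE}: card=800; try (C,hash)→780, (C,merge)→1260, (E,hash)→1400, (C,nl)→2100, (E,nl_idx)→4720, (E,merge)→7200 …(+1); best=780 via (C,hash)
  {ADE}: card=240; try (A,nl_idx)→1220, (E,hash)→1260, (A,hash)→1300, (A,merge)→1560, (E,nl_idx)→1920, (E,merge)→2500 …(+2); best=1220 via (A,nl_idx)
  {ACD}: card=1800; try (C,hash)→980, (A,hash)→1640, (C,merge)→2340, (C,nl)→4200, (A,nl_idx)→5720, (A,merge)→7340 …(+1); best=980 via (C,hash)
  {BCDE}: card=8000; try (C,hash)→2940, (B,hash)→5580, (E,hash)→8420, (C,merge)→10860, (B,merge)→11830, (B,nl_idx)→15180 …(+5); best=2940 via (C,hash)
  {ABDE}: card=2400; try (A,hash)→3460, (E,hash)→4740, (B,hash)→5460, (B,nl_idx)→5540, (B,merge)→5630, (A,nl_idx)→9140 …(+6); best=3460 via (A,hash)
  {ABCD}: card=18000; try (C,hash)→4460, (B,hash)→6780, (A,hash)→8660, (C,merge)→24180, (B,merge)→24830, (B,nl_idx)→33380 …(+5); best=4460 via (C,hash)
  {ACDE}: card=2400; try (C,hash)→1660, (A,hash)→2300, (E,hash)→3260, (C,merge)→3500, (C,nl)→6020, (A,nl_idx)→7980 …(+5); best=1660 via (C,hash)
  {ABCDE}: card=24000; try (C,hash)→6060, (B,hash)→8060, (A,hash)→11660, (E,hash)→22940, (C,merge)→34780, (B,merge)→35110 …(+9); best=6060 via (C,hash)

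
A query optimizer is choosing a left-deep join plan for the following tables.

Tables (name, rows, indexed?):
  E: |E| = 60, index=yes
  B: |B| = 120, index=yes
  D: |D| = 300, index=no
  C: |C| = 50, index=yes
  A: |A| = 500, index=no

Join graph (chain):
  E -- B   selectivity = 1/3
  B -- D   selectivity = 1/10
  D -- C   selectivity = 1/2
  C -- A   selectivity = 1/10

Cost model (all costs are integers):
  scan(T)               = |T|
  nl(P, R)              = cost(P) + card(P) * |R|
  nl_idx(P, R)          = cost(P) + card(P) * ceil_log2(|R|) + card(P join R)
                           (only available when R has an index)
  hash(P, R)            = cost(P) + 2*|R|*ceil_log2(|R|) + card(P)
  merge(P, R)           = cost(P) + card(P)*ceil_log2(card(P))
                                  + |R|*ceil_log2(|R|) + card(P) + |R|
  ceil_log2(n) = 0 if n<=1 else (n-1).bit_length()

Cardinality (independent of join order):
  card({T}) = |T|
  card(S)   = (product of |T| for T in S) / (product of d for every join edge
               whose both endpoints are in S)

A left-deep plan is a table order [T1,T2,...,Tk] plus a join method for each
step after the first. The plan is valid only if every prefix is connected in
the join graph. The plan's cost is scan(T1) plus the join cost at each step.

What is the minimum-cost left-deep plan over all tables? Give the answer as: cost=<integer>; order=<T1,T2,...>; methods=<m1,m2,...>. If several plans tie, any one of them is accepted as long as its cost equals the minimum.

Selinger DP (subsets sized 1..n):
  {E}: scan cost=60, card=60
  {B}: scan cost=120, card=120
  {D}: scan cost=300, card=300
  {C}: scan cost=50, card=50
  {A}: scan cost=500, card=500
  {BE}: card=2400; try (E,hash)→960, (B,merge)→1440, (E,merge)→1500, (B,hash)→1800, (B,nl_idx)→2880, (E,nl_idx)→3240 …(+2); best=960 via (E,hash)
  {BD}: card=3600; try (B,hash)→2280, (D,merge)→4080, (B,merge)→4260, (D,hash)→5640, (B,nl_idx)→6000, (D,nl)→36120 …(+1); best=2280 via (B,hash)
  {CD}: card=7500; try (C,hash)→1200, (D,merge)→3400, (C,merge)→3650, (D,hash)→5500, (C,nl_idx)→9600, (D,nl)→15050 …(+1); best=1200 via (C,hash)
  {AC}: card=2500; try (C,hash)→1600, (A,merge)→5400, (C,merge)→5850, (C,nl_idx)→6000, (A,hash)→9100, (A,nl)→25050 …(+1); best=1600 via (C,hash)
  {BDE}: card=72000; try (E,hash)→6600, (D,hash)→8760, (D,merge)→35160, (E,merge)→49500, (E,nl_idx)→95880, (E,nl)→218280 …(+1); best=6600 via (E,hash)
  {BCD}: card=90000; try (C,hash)→6480, (B,hash)→10380, (C,merge)→49430, (B,merge)→107160, (C,nl_idx)→113880, (B,nl_idx)→143700 …(+2); best=6480 via (C,hash)
  {ACD}: card=375000; try (D,hash)→9500, (A,hash)→17700, (D,merge)→37100, (A,merge)→111200, (D,nl)→751600, (A,nl)→3751200; best=9500 via (D,hash)
  {BCDE}: card=1800000; try (C,hash)→79200, (E,hash)→97200, (C,merge)→1302950, (E,merge)→1626900, (C,nl_idx)→2238600, (E,nl_idx)→2346480 …(+2); best=79200 via (C,hash)
  {ABCD}: card=4500000; try (A,hash)→105480, (B,hash)→386180, (A,merge)→1631480, (B,nl_idx)→7134500, (B,merge)→7510460, (A,nl)→45006480 …(+1); best=105480 via (A,hash)
  {ABCDE}: card=90000000; try (A,hash)→1888200, (E,hash)→4606200, (A,merge)→39684200, (E,merge)→108105900, (E,nl_idx)→117105480, (E,nl)→270105480 …(+1); best=1888200 via (A,hash)

cost=1888200; order=D,B,E,C,A; methods=hash,hash,hash,hash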